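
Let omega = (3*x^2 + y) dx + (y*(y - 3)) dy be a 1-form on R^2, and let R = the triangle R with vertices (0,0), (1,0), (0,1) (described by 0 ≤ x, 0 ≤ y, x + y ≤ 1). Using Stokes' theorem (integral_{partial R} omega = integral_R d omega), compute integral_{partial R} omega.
integral_(partial R) omega = -1/2

Stokes: integral_partial_R omega = integral_R d omega with d omega = (∂Q/∂x - ∂P/∂y) dx ∧ dy.
  ∂Q/∂x = 0
  ∂P/∂y = 1
  integrand = ∂Q/∂x - ∂P/∂y = -1.
Integrating over R: integral_0^1 integral_0^{1-x} (-1) dy dx = -1/2.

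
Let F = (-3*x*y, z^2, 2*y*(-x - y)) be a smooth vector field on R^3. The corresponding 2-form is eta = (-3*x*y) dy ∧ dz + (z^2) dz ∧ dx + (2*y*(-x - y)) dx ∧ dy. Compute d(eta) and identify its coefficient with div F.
d(eta) = (-3*y) dx ∧ dy ∧ dz; div F = -3*y

For a 2-form in R^3 of the form above, applying d gives a 3-form with coefficient ∂P/∂x + ∂Q/∂y + ∂R/∂z:
  ∂P/∂x = -3*y
  ∂Q/∂y = 0
  ∂R/∂z = 0
Sum = -3*y, which is exactly div F.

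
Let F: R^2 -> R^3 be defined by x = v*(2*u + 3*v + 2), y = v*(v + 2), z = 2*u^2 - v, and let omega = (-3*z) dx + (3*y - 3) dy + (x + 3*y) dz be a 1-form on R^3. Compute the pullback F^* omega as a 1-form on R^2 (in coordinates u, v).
F^* omega = (2*v*(-2*u^2 + 12*u*v + 16*u + 3*v)) du + (-12*u^3 - 36*u^2*v - 12*u^2 + 4*u*v + 6*v^3 + 30*v^2 + 4*v - 6) dv

Using F^*(f dg) = (f ∘ F) d(g ∘ F), substitute each coordinate x_i by F_i(u, v) in f_i, and replace dx_i by d F_i = (∂F_i/∂u) du + (∂F_i/∂v) dv.
  For the x component: f_1(F) = -6*u^2 + 3*v; d F_1 = (2*v) du + (2*u + 6*v + 2) dv
  For the y component: f_2(F) = 3*v^2 + 6*v - 3; d F_2 = (0) du + (2*v + 2) dv
  For the z component: f_3(F) = 2*v*(u + 3*v + 4); d F_3 = (4*u) du + (-1) dv
Combining and collecting du, dv coefficients:
  coeff of du: 2*v*(-2*u^2 + 12*u*v + 16*u + 3*v)
  coeff of dv: -12*u^3 - 36*u^2*v - 12*u^2 + 4*u*v + 6*v^3 + 30*v^2 + 4*v - 6
F^* omega = (2*v*(-2*u^2 + 12*u*v + 16*u + 3*v)) du + (-12*u^3 - 36*u^2*v - 12*u^2 + 4*u*v + 6*v^3 + 30*v^2 + 4*v - 6) dv.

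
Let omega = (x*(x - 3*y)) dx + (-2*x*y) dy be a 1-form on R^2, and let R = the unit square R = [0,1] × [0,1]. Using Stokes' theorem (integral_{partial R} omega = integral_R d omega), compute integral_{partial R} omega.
integral_(partial R) omega = 1/2

Stokes: integral_partial_R omega = integral_R d omega with d omega = (∂Q/∂x - ∂P/∂y) dx ∧ dy.
  ∂Q/∂x = -2*y
  ∂P/∂y = -3*x
  integrand = ∂Q/∂x - ∂P/∂y = 3*x - 2*y.
Integrating over R: integral_0^1 integral_0^1 (3*x - 2*y) dx dy = 1/2.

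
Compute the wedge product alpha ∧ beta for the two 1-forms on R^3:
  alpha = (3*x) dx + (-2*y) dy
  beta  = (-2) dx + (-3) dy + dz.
alpha ∧ beta = (-9*x - 4*y) dx ∧ dy + (3*x) dx ∧ dz + (-2*y) dy ∧ dz

Distribute the wedge, using dx_i ∧ dx_j = -dx_j ∧ dx_i and dx_i ∧ dx_i = 0. For each pair (i, j) with i < j, the coefficient of dx_i ∧ dx_j in alpha ∧ beta is (alpha_i * beta_j - alpha_j * beta_i). Collecting: alpha ∧ beta = (-9*x - 4*y) dx ∧ dy + (3*x) dx ∧ dz + (-2*y) dy ∧ dz.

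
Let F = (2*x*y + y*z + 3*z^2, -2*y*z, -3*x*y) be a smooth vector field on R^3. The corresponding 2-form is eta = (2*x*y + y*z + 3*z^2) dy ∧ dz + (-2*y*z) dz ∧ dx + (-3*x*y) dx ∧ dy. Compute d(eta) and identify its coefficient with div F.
d(eta) = (2*y - 2*z) dx ∧ dy ∧ dz; div F = 2*y - 2*z

For a 2-form in R^3 of the form above, applying d gives a 3-form with coefficient ∂P/∂x + ∂Q/∂y + ∂R/∂z:
  ∂P/∂x = 2*y
  ∂Q/∂y = -2*z
  ∂R/∂z = 0
Sum = 2*y - 2*z, which is exactly div F.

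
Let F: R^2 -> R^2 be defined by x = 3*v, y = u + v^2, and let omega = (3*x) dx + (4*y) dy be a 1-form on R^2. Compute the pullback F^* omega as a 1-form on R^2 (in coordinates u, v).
F^* omega = (4*u + 4*v^2) du + (v*(8*u + 8*v^2 + 27)) dv

Using F^*(f dg) = (f ∘ F) d(g ∘ F), substitute each coordinate x_i by F_i(u, v) in f_i, and replace dx_i by d F_i = (∂F_i/∂u) du + (∂F_i/∂v) dv.
  For the x component: f_1(F) = 9*v; d F_1 = (0) du + (3) dv
  For the y component: f_2(F) = 4*u + 4*v^2; d F_2 = (1) du + (2*v) dv
Combining and collecting du, dv coefficients:
  coeff of du: 4*u + 4*v^2
  coeff of dv: v*(8*u + 8*v^2 + 27)
F^* omega = (4*u + 4*v^2) du + (v*(8*u + 8*v^2 + 27)) dv.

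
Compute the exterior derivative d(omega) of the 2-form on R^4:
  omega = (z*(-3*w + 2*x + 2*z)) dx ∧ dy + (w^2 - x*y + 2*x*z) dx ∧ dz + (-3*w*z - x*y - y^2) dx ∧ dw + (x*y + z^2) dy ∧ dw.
d(omega) = (-3*w + 3*x + 4*z) dx ∧ dy ∧ dz + (x + 3*y - 3*z) dx ∧ dy ∧ dw + (5*w) dx ∧ dz ∧ dw + (-2*z) dy ∧ dz ∧ dw

For a 2-form omega = sum_{i<j} g_{ij} dx_i ∧ dx_j, the exterior derivative is
  d(omega) = sum_{i<j} d(g_{ij}) ∧ dx_i ∧ dx_j = sum_{i<j, k} (∂g_{ij}/∂x_k) dx_k ∧ dx_i ∧ dx_j.
Expand each term, using dx_k ∧ dx_i ∧ dx_j = sgn(permutation) dx_{(a)} ∧ dx_{(b)} ∧ dx_{(c)} with (a < b < c) sorted:
  d(z*(-3*w + 2*x + 2*z)) includes (∂/∂z)(z*(-3*w + 2*x + 2*z)) dz = (-3*w + 2*x + 4*z) dz, which multiplied by dx ∧ dy gives (-3*w + 2*x + 4*z) dx ∧ dy ∧ dz
  d(z*(-3*w + 2*x + 2*z)) includes (∂/∂w)(z*(-3*w + 2*x + 2*z)) dw = (-3*z) dw, which multiplied by dx ∧ dy gives (-3*z) dx ∧ dy ∧ dw
  d(w^2 - x*y + 2*x*z) includes (∂/∂y)(w^2 - x*y + 2*x*z) dy = (-x) dy, which multiplied by dx ∧ dz gives (x) dx ∧ dy ∧ dz
  d(w^2 - x*y + 2*x*z) includes (∂/∂w)(w^2 - x*y + 2*x*z) dw = (2*w) dw, which multiplied by dx ∧ dz gives (2*w) dx ∧ dz ∧ dw
  d(-3*w*z - x*y - y^2) includes (∂/∂y)(-3*w*z - x*y - y^2) dy = (-x - 2*y) dy, which multiplied by dx ∧ dw gives (x + 2*y) dx ∧ dy ∧ dw
  d(-3*w*z - x*y - y^2) includes (∂/∂z)(-3*w*z - x*y - y^2) dz = (-3*w) dz, which multiplied by dx ∧ dw gives (3*w) dx ∧ dz ∧ dw
  d(x*y + z^2) includes (∂/∂x)(x*y + z^2) dx = (y) dx, which multiplied by dy ∧ dw gives (y) dx ∧ dy ∧ dw
  d(x*y + z^2) includes (∂/∂z)(x*y + z^2) dz = (2*z) dz, which multiplied by dy ∧ dw gives (-2*z) dy ∧ dz ∧ dw
Collecting like 3-forms: d(omega) = (-3*w + 3*x + 4*z) dx ∧ dy ∧ dz + (x + 3*y - 3*z) dx ∧ dy ∧ dw + (5*w) dx ∧ dz ∧ dw + (-2*z) dy ∧ dz ∧ dw.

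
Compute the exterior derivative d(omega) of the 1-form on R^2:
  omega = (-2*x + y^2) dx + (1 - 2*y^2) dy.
d(omega) = (-2*y) dx ∧ dy

For a 1-form omega = sum_i f_i dx_i, the exterior derivative is
  d(omega) = sum_{i < j} (∂f_j/∂x_i - ∂f_i/∂x_j) dx_i ∧ dx_j.
  coefficient of dx ∧ dy: ∂f_2/∂x - ∂f_1/∂y = ∂(1 - 2*y^2)/∂x - ∂(-2*x + y^2)/∂y = -2*y
Assembling: d(omega) = (-2*y) dx ∧ dy.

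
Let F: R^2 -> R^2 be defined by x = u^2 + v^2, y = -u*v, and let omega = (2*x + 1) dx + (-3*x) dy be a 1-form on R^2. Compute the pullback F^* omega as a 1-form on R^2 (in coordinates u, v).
F^* omega = (4*u^3 + 3*u^2*v + 4*u*v^2 + 2*u + 3*v^3) du + (3*u^3 + 4*u^2*v + 3*u*v^2 + 4*v^3 + 2*v) dv

Using F^*(f dg) = (f ∘ F) d(g ∘ F), substitute each coordinate x_i by F_i(u, v) in f_i, and replace dx_i by d F_i = (∂F_i/∂u) du + (∂F_i/∂v) dv.
  For the x component: f_1(F) = 2*u^2 + 2*v^2 + 1; d F_1 = (2*u) du + (2*v) dv
  For the y component: f_2(F) = -3*u^2 - 3*v^2; d F_2 = (-v) du + (-u) dv
Combining and collecting du, dv coefficients:
  coeff of du: 4*u^3 + 3*u^2*v + 4*u*v^2 + 2*u + 3*v^3
  coeff of dv: 3*u^3 + 4*u^2*v + 3*u*v^2 + 4*v^3 + 2*v
F^* omega = (4*u^3 + 3*u^2*v + 4*u*v^2 + 2*u + 3*v^3) du + (3*u^3 + 4*u^2*v + 3*u*v^2 + 4*v^3 + 2*v) dv.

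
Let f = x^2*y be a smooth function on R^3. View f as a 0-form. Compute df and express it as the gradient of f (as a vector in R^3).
df = (2*x*y) dx + (x^2) dy + (0) dz; grad f = (2*x*y, x^2, 0)

For a 0-form f, d f = (∂f/∂x) dx + (∂f/∂y) dy + (∂f/∂z) dz. The components of the vector representation are exactly the entries of grad f in Cartesian coordinates:
  ∂f/∂x = 2*x*y
  ∂f/∂y = x^2
  ∂f/∂z = 0.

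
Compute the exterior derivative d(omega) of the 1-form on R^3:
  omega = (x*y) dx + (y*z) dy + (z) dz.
d(omega) = (-x) dx ∧ dy + (-y) dy ∧ dz

For a 1-form omega = sum_i f_i dx_i, the exterior derivative is
  d(omega) = sum_{i < j} (∂f_j/∂x_i - ∂f_i/∂x_j) dx_i ∧ dx_j.
  coefficient of dx ∧ dy: ∂f_2/∂x - ∂f_1/∂y = ∂(y*z)/∂x - ∂(x*y)/∂y = -x
  coefficient of dy ∧ dz: ∂f_3/∂y - ∂f_2/∂z = ∂(z)/∂y - ∂(y*z)/∂z = -y
Assembling: d(omega) = (-x) dx ∧ dy + (-y) dy ∧ dz.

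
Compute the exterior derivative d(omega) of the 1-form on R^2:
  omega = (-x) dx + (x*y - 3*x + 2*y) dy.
d(omega) = (y - 3) dx ∧ dy

For a 1-form omega = sum_i f_i dx_i, the exterior derivative is
  d(omega) = sum_{i < j} (∂f_j/∂x_i - ∂f_i/∂x_j) dx_i ∧ dx_j.
  coefficient of dx ∧ dy: ∂f_2/∂x - ∂f_1/∂y = ∂(x*y - 3*x + 2*y)/∂x - ∂(-x)/∂y = y - 3
Assembling: d(omega) = (y - 3) dx ∧ dy.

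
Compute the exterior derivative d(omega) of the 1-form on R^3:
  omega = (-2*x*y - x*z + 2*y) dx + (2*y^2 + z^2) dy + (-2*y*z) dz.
d(omega) = (2*x - 2) dx ∧ dy + (x) dx ∧ dz + (-4*z) dy ∧ dz

For a 1-form omega = sum_i f_i dx_i, the exterior derivative is
  d(omega) = sum_{i < j} (∂f_j/∂x_i - ∂f_i/∂x_j) dx_i ∧ dx_j.
  coefficient of dx ∧ dy: ∂f_2/∂x - ∂f_1/∂y = ∂(2*y^2 + z^2)/∂x - ∂(-2*x*y - x*z + 2*y)/∂y = 2*x - 2
  coefficient of dx ∧ dz: ∂f_3/∂x - ∂f_1/∂z = ∂(-2*y*z)/∂x - ∂(-2*x*y - x*z + 2*y)/∂z = x
  coefficient of dy ∧ dz: ∂f_3/∂y - ∂f_2/∂z = ∂(-2*y*z)/∂y - ∂(2*y^2 + z^2)/∂z = -4*z
Assembling: d(omega) = (2*x - 2) dx ∧ dy + (x) dx ∧ dz + (-4*z) dy ∧ dz.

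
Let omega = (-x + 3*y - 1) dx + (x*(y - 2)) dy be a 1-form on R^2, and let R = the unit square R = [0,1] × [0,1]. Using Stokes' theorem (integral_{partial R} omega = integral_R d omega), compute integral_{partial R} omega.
integral_(partial R) omega = -9/2

Stokes: integral_partial_R omega = integral_R d omega with d omega = (∂Q/∂x - ∂P/∂y) dx ∧ dy.
  ∂Q/∂x = y - 2
  ∂P/∂y = 3
  integrand = ∂Q/∂x - ∂P/∂y = y - 5.
Integrating over R: integral_0^1 integral_0^1 (y - 5) dx dy = -9/2.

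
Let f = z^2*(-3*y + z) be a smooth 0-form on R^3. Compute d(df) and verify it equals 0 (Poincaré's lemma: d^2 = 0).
d(df) = 0

Step 1: df = sum_i (∂f/∂x_i) dx_i = (0) dx + (-3*z^2) dy + (3*z*(-2*y + z)) dz.
Step 2: Apply d again. Using the 1-form formula, the coefficient of dx ∧ dy in d(df) is ∂^2 f/∂x ∂y - ∂^2 f/∂y ∂x = (0) - (0) = 0 (equality of mixed partials for smooth f).
Similarly for dx ∧ dz and dy ∧ dz — all coefficients vanish. So d(df) = 0.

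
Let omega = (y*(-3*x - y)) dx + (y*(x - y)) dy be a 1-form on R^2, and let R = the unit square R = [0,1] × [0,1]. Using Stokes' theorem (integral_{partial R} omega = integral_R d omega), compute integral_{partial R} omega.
integral_(partial R) omega = 3

Stokes: integral_partial_R omega = integral_R d omega with d omega = (∂Q/∂x - ∂P/∂y) dx ∧ dy.
  ∂Q/∂x = y
  ∂P/∂y = -3*x - 2*y
  integrand = ∂Q/∂x - ∂P/∂y = 3*x + 3*y.
Integrating over R: integral_0^1 integral_0^1 (3*x + 3*y) dx dy = 3.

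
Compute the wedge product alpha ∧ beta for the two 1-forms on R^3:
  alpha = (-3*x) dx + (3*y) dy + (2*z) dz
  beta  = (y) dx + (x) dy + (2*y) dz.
alpha ∧ beta = (-3*x^2 - 3*y^2) dx ∧ dy + (-2*y*(3*x + z)) dx ∧ dz + (-2*x*z + 6*y^2) dy ∧ dz

Distribute the wedge, using dx_i ∧ dx_j = -dx_j ∧ dx_i and dx_i ∧ dx_i = 0. For each pair (i, j) with i < j, the coefficient of dx_i ∧ dx_j in alpha ∧ beta is (alpha_i * beta_j - alpha_j * beta_i). Collecting: alpha ∧ beta = (-3*x^2 - 3*y^2) dx ∧ dy + (-2*y*(3*x + z)) dx ∧ dz + (-2*x*z + 6*y^2) dy ∧ dz.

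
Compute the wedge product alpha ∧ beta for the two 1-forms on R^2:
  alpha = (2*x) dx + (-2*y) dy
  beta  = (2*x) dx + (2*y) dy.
alpha ∧ beta = (8*x*y) dx ∧ dy

Distribute the wedge, using dx_i ∧ dx_j = -dx_j ∧ dx_i and dx_i ∧ dx_i = 0. For each pair (i, j) with i < j, the coefficient of dx_i ∧ dx_j in alpha ∧ beta is (alpha_i * beta_j - alpha_j * beta_i). Collecting: alpha ∧ beta = (8*x*y) dx ∧ dy.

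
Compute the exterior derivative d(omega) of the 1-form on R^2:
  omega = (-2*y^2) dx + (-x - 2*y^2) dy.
d(omega) = (4*y - 1) dx ∧ dy

For a 1-form omega = sum_i f_i dx_i, the exterior derivative is
  d(omega) = sum_{i < j} (∂f_j/∂x_i - ∂f_i/∂x_j) dx_i ∧ dx_j.
  coefficient of dx ∧ dy: ∂f_2/∂x - ∂f_1/∂y = ∂(-x - 2*y^2)/∂x - ∂(-2*y^2)/∂y = 4*y - 1
Assembling: d(omega) = (4*y - 1) dx ∧ dy.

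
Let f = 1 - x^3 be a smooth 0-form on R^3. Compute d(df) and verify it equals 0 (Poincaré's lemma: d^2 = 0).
d(df) = 0

Step 1: df = sum_i (∂f/∂x_i) dx_i = (-3*x^2) dx + (0) dy + (0) dz.
Step 2: Apply d again. Using the 1-form formula, the coefficient of dx ∧ dy in d(df) is ∂^2 f/∂x ∂y - ∂^2 f/∂y ∂x = (0) - (0) = 0 (equality of mixed partials for smooth f).
Similarly for dx ∧ dz and dy ∧ dz — all coefficients vanish. So d(df) = 0.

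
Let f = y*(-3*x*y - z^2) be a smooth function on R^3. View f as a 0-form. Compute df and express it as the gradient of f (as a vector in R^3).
df = (-3*y^2) dx + (-6*x*y - z^2) dy + (-2*y*z) dz; grad f = (-3*y^2, -6*x*y - z^2, -2*y*z)

For a 0-form f, d f = (∂f/∂x) dx + (∂f/∂y) dy + (∂f/∂z) dz. The components of the vector representation are exactly the entries of grad f in Cartesian coordinates:
  ∂f/∂x = -3*y^2
  ∂f/∂y = -6*x*y - z^2
  ∂f/∂z = -2*y*z.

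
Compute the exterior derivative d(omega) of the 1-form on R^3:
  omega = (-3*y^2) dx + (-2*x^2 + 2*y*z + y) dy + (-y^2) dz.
d(omega) = (-4*x + 6*y) dx ∧ dy + (-4*y) dy ∧ dz

For a 1-form omega = sum_i f_i dx_i, the exterior derivative is
  d(omega) = sum_{i < j} (∂f_j/∂x_i - ∂f_i/∂x_j) dx_i ∧ dx_j.
  coefficient of dx ∧ dy: ∂f_2/∂x - ∂f_1/∂y = ∂(-2*x^2 + 2*y*z + y)/∂x - ∂(-3*y^2)/∂y = -4*x + 6*y
  coefficient of dy ∧ dz: ∂f_3/∂y - ∂f_2/∂z = ∂(-y^2)/∂y - ∂(-2*x^2 + 2*y*z + y)/∂z = -4*y
Assembling: d(omega) = (-4*x + 6*y) dx ∧ dy + (-4*y) dy ∧ dz.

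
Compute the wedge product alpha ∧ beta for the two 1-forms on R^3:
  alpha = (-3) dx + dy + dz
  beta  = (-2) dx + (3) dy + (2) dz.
alpha ∧ beta = (-7) dx ∧ dy + (-4) dx ∧ dz + (-1) dy ∧ dz

Distribute the wedge, using dx_i ∧ dx_j = -dx_j ∧ dx_i and dx_i ∧ dx_i = 0. For each pair (i, j) with i < j, the coefficient of dx_i ∧ dx_j in alpha ∧ beta is (alpha_i * beta_j - alpha_j * beta_i). Collecting: alpha ∧ beta = (-7) dx ∧ dy + (-4) dx ∧ dz + (-1) dy ∧ dz.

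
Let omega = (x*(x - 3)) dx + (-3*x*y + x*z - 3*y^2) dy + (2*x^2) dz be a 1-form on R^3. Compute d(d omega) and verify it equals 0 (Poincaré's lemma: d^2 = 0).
d(d omega) = 0

Step 1: d omega = sum_{i<j} (∂f_j/∂x_i - ∂f_i/∂x_j) dx_i ∧ dx_j:
  coeff of dx ∧ dy: -3*y + z
  coeff of dx ∧ dz: 4*x
  coeff of dy ∧ dz: -x
Step 2: Apply d again to each 2-form coefficient. The only possible 3-form in R^3 is dx ∧ dy ∧ dz, with coefficient
  ∂(coeff of dy∧dz)/∂x - ∂(coeff of dx∧dz)/∂y + ∂(coeff of dx∧dy)/∂z
  = ∂/∂x (-x) - ∂/∂y (4*x) + ∂/∂z (-3*y + z).
Each of these terms simplifies to sums of mixed partials that cancel in pairs. The result is 0 (by equality of mixed partials for smooth functions — Schwarz / Clairaut).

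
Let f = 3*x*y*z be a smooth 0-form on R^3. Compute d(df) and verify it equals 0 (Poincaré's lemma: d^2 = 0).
d(df) = 0

Step 1: df = sum_i (∂f/∂x_i) dx_i = (3*y*z) dx + (3*x*z) dy + (3*x*y) dz.
Step 2: Apply d again. Using the 1-form formula, the coefficient of dx ∧ dy in d(df) is ∂^2 f/∂x ∂y - ∂^2 f/∂y ∂x = (3*z) - (3*z) = 0 (equality of mixed partials for smooth f).
Similarly for dx ∧ dz and dy ∧ dz — all coefficients vanish. So d(df) = 0.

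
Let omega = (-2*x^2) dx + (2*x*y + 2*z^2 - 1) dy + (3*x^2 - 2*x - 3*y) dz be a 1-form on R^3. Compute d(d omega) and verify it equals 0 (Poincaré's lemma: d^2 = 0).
d(d omega) = 0

Step 1: d omega = sum_{i<j} (∂f_j/∂x_i - ∂f_i/∂x_j) dx_i ∧ dx_j:
  coeff of dx ∧ dy: 2*y
  coeff of dx ∧ dz: 6*x - 2
  coeff of dy ∧ dz: -4*z - 3
Step 2: Apply d again to each 2-form coefficient. The only possible 3-form in R^3 is dx ∧ dy ∧ dz, with coefficient
  ∂(coeff of dy∧dz)/∂x - ∂(coeff of dx∧dz)/∂y + ∂(coeff of dx∧dy)/∂z
  = ∂/∂x (-4*z - 3) - ∂/∂y (6*x - 2) + ∂/∂z (2*y).
Each of these terms simplifies to sums of mixed partials that cancel in pairs. The result is 0 (by equality of mixed partials for smooth functions — Schwarz / Clairaut).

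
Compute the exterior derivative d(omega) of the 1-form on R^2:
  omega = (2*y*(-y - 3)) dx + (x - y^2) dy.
d(omega) = (4*y + 7) dx ∧ dy

For a 1-form omega = sum_i f_i dx_i, the exterior derivative is
  d(omega) = sum_{i < j} (∂f_j/∂x_i - ∂f_i/∂x_j) dx_i ∧ dx_j.
  coefficient of dx ∧ dy: ∂f_2/∂x - ∂f_1/∂y = ∂(x - y^2)/∂x - ∂(2*y*(-y - 3))/∂y = 4*y + 7
Assembling: d(omega) = (4*y + 7) dx ∧ dy.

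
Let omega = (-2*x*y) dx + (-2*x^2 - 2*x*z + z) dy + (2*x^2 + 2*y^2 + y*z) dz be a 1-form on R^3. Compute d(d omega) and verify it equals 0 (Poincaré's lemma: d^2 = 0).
d(d omega) = 0

Step 1: d omega = sum_{i<j} (∂f_j/∂x_i - ∂f_i/∂x_j) dx_i ∧ dx_j:
  coeff of dx ∧ dy: -2*x - 2*z
  coeff of dx ∧ dz: 4*x
  coeff of dy ∧ dz: 2*x + 4*y + z - 1
Step 2: Apply d again to each 2-form coefficient. The only possible 3-form in R^3 is dx ∧ dy ∧ dz, with coefficient
  ∂(coeff of dy∧dz)/∂x - ∂(coeff of dx∧dz)/∂y + ∂(coeff of dx∧dy)/∂z
  = ∂/∂x (2*x + 4*y + z - 1) - ∂/∂y (4*x) + ∂/∂z (-2*x - 2*z).
Each of these terms simplifies to sums of mixed partials that cancel in pairs. The result is 0 (by equality of mixed partials for smooth functions — Schwarz / Clairaut).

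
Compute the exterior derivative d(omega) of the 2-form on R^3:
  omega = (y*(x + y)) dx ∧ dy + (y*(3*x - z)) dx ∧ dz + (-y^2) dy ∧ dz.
d(omega) = (-3*x + z) dx ∧ dy ∧ dz

For a 2-form omega = sum_{i<j} g_{ij} dx_i ∧ dx_j, the exterior derivative is
  d(omega) = sum_{i<j} d(g_{ij}) ∧ dx_i ∧ dx_j = sum_{i<j, k} (∂g_{ij}/∂x_k) dx_k ∧ dx_i ∧ dx_j.
Expand each term, using dx_k ∧ dx_i ∧ dx_j = sgn(permutation) dx_{(a)} ∧ dx_{(b)} ∧ dx_{(c)} with (a < b < c) sorted:
  d(y*(3*x - z)) includes (∂/∂y)(y*(3*x - z)) dy = (3*x - z) dy, which multiplied by dx ∧ dz gives (-3*x + z) dx ∧ dy ∧ dz
Collecting like 3-forms: d(omega) = (-3*x + z) dx ∧ dy ∧ dz.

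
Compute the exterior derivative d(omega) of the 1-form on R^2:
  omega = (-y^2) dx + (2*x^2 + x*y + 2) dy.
d(omega) = (4*x + 3*y) dx ∧ dy

For a 1-form omega = sum_i f_i dx_i, the exterior derivative is
  d(omega) = sum_{i < j} (∂f_j/∂x_i - ∂f_i/∂x_j) dx_i ∧ dx_j.
  coefficient of dx ∧ dy: ∂f_2/∂x - ∂f_1/∂y = ∂(2*x^2 + x*y + 2)/∂x - ∂(-y^2)/∂y = 4*x + 3*y
Assembling: d(omega) = (4*x + 3*y) dx ∧ dy.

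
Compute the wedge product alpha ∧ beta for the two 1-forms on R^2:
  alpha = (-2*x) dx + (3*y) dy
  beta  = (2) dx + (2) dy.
alpha ∧ beta = (-4*x - 6*y) dx ∧ dy

Distribute the wedge, using dx_i ∧ dx_j = -dx_j ∧ dx_i and dx_i ∧ dx_i = 0. For each pair (i, j) with i < j, the coefficient of dx_i ∧ dx_j in alpha ∧ beta is (alpha_i * beta_j - alpha_j * beta_i). Collecting: alpha ∧ beta = (-4*x - 6*y) dx ∧ dy.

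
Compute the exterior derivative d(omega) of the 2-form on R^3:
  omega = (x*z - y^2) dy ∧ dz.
d(omega) = (z) dx ∧ dy ∧ dz

For a 2-form omega = sum_{i<j} g_{ij} dx_i ∧ dx_j, the exterior derivative is
  d(omega) = sum_{i<j} d(g_{ij}) ∧ dx_i ∧ dx_j = sum_{i<j, k} (∂g_{ij}/∂x_k) dx_k ∧ dx_i ∧ dx_j.
Expand each term, using dx_k ∧ dx_i ∧ dx_j = sgn(permutation) dx_{(a)} ∧ dx_{(b)} ∧ dx_{(c)} with (a < b < c) sorted:
  d(x*z - y^2) includes (∂/∂x)(x*z - y^2) dx = (z) dx, which multiplied by dy ∧ dz gives (z) dx ∧ dy ∧ dz
Collecting like 3-forms: d(omega) = (z) dx ∧ dy ∧ dz.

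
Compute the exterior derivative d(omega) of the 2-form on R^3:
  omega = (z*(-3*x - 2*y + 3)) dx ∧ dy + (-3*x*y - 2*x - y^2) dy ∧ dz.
d(omega) = (-3*x - 5*y + 1) dx ∧ dy ∧ dz

For a 2-form omega = sum_{i<j} g_{ij} dx_i ∧ dx_j, the exterior derivative is
  d(omega) = sum_{i<j} d(g_{ij}) ∧ dx_i ∧ dx_j = sum_{i<j, k} (∂g_{ij}/∂x_k) dx_k ∧ dx_i ∧ dx_j.
Expand each term, using dx_k ∧ dx_i ∧ dx_j = sgn(permutation) dx_{(a)} ∧ dx_{(b)} ∧ dx_{(c)} with (a < b < c) sorted:
  d(z*(-3*x - 2*y + 3)) includes (∂/∂z)(z*(-3*x - 2*y + 3)) dz = (-3*x - 2*y + 3) dz, which multiplied by dx ∧ dy gives (-3*x - 2*y + 3) dx ∧ dy ∧ dz
  d(-3*x*y - 2*x - y^2) includes (∂/∂x)(-3*x*y - 2*x - y^2) dx = (-3*y - 2) dx, which multiplied by dy ∧ dz gives (-3*y - 2) dx ∧ dy ∧ dz
Collecting like 3-forms: d(omega) = (-3*x - 5*y + 1) dx ∧ dy ∧ dz.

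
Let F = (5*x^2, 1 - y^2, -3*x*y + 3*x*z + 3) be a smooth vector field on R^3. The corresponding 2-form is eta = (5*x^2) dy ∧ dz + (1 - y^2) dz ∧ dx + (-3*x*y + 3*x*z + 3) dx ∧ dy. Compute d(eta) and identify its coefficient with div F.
d(eta) = (13*x - 2*y) dx ∧ dy ∧ dz; div F = 13*x - 2*y

For a 2-form in R^3 of the form above, applying d gives a 3-form with coefficient ∂P/∂x + ∂Q/∂y + ∂R/∂z:
  ∂P/∂x = 10*x
  ∂Q/∂y = -2*y
  ∂R/∂z = 3*x
Sum = 13*x - 2*y, which is exactly div F.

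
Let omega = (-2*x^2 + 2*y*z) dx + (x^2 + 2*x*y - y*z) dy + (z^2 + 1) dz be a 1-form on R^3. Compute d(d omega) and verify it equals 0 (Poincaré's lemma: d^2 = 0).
d(d omega) = 0

Step 1: d omega = sum_{i<j} (∂f_j/∂x_i - ∂f_i/∂x_j) dx_i ∧ dx_j:
  coeff of dx ∧ dy: 2*x + 2*y - 2*z
  coeff of dx ∧ dz: -2*y
  coeff of dy ∧ dz: y
Step 2: Apply d again to each 2-form coefficient. The only possible 3-form in R^3 is dx ∧ dy ∧ dz, with coefficient
  ∂(coeff of dy∧dz)/∂x - ∂(coeff of dx∧dz)/∂y + ∂(coeff of dx∧dy)/∂z
  = ∂/∂x (y) - ∂/∂y (-2*y) + ∂/∂z (2*x + 2*y - 2*z).
Each of these terms simplifies to sums of mixed partials that cancel in pairs. The result is 0 (by equality of mixed partials for smooth functions — Schwarz / Clairaut).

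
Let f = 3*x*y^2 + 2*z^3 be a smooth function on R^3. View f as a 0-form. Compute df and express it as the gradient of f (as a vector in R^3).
df = (3*y^2) dx + (6*x*y) dy + (6*z^2) dz; grad f = (3*y^2, 6*x*y, 6*z^2)

For a 0-form f, d f = (∂f/∂x) dx + (∂f/∂y) dy + (∂f/∂z) dz. The components of the vector representation are exactly the entries of grad f in Cartesian coordinates:
  ∂f/∂x = 3*y^2
  ∂f/∂y = 6*x*y
  ∂f/∂z = 6*z^2.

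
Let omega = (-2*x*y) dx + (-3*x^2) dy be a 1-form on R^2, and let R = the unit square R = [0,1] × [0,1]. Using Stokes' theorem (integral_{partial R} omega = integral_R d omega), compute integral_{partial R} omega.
integral_(partial R) omega = -2

Stokes: integral_partial_R omega = integral_R d omega with d omega = (∂Q/∂x - ∂P/∂y) dx ∧ dy.
  ∂Q/∂x = -6*x
  ∂P/∂y = -2*x
  integrand = ∂Q/∂x - ∂P/∂y = -4*x.
Integrating over R: integral_0^1 integral_0^1 (-4*x) dx dy = -2.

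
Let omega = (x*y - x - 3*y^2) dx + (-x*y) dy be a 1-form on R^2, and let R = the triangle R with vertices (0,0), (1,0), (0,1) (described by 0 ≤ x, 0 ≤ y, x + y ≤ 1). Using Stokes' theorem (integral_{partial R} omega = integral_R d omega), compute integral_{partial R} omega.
integral_(partial R) omega = 2/3

Stokes: integral_partial_R omega = integral_R d omega with d omega = (∂Q/∂x - ∂P/∂y) dx ∧ dy.
  ∂Q/∂x = -y
  ∂P/∂y = x - 6*y
  integrand = ∂Q/∂x - ∂P/∂y = -x + 5*y.
Integrating over R: integral_0^1 integral_0^{1-x} (-x + 5*y) dy dx = 2/3.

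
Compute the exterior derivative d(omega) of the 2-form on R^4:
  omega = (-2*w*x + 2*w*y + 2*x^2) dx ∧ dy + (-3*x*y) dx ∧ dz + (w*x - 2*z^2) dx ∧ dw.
d(omega) = (-2*x + 2*y) dx ∧ dy ∧ dw + (3*x) dx ∧ dy ∧ dz + (4*z) dx ∧ dz ∧ dw

For a 2-form omega = sum_{i<j} g_{ij} dx_i ∧ dx_j, the exterior derivative is
  d(omega) = sum_{i<j} d(g_{ij}) ∧ dx_i ∧ dx_j = sum_{i<j, k} (∂g_{ij}/∂x_k) dx_k ∧ dx_i ∧ dx_j.
Expand each term, using dx_k ∧ dx_i ∧ dx_j = sgn(permutation) dx_{(a)} ∧ dx_{(b)} ∧ dx_{(c)} with (a < b < c) sorted:
  d(-2*w*x + 2*w*y + 2*x^2) includes (∂/∂w)(-2*w*x + 2*w*y + 2*x^2) dw = (-2*x + 2*y) dw, which multiplied by dx ∧ dy gives (-2*x + 2*y) dx ∧ dy ∧ dw
  d(-3*x*y) includes (∂/∂y)(-3*x*y) dy = (-3*x) dy, which multiplied by dx ∧ dz gives (3*x) dx ∧ dy ∧ dz
  d(w*x - 2*z^2) includes (∂/∂z)(w*x - 2*z^2) dz = (-4*z) dz, which multiplied by dx ∧ dw gives (4*z) dx ∧ dz ∧ dw
Collecting like 3-forms: d(omega) = (-2*x + 2*y) dx ∧ dy ∧ dw + (3*x) dx ∧ dy ∧ dz + (4*z) dx ∧ dz ∧ dw.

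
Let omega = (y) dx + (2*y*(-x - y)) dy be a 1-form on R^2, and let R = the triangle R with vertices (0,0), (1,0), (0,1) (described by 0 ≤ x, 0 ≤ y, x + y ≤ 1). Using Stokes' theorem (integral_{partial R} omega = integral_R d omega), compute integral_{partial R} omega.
integral_(partial R) omega = -5/6

Stokes: integral_partial_R omega = integral_R d omega with d omega = (∂Q/∂x - ∂P/∂y) dx ∧ dy.
  ∂Q/∂x = -2*y
  ∂P/∂y = 1
  integrand = ∂Q/∂x - ∂P/∂y = -2*y - 1.
Integrating over R: integral_0^1 integral_0^{1-x} (-2*y - 1) dy dx = -5/6.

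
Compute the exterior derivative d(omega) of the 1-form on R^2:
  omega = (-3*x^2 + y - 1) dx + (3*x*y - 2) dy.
d(omega) = (3*y - 1) dx ∧ dy

For a 1-form omega = sum_i f_i dx_i, the exterior derivative is
  d(omega) = sum_{i < j} (∂f_j/∂x_i - ∂f_i/∂x_j) dx_i ∧ dx_j.
  coefficient of dx ∧ dy: ∂f_2/∂x - ∂f_1/∂y = ∂(3*x*y - 2)/∂x - ∂(-3*x^2 + y - 1)/∂y = 3*y - 1
Assembling: d(omega) = (3*y - 1) dx ∧ dy.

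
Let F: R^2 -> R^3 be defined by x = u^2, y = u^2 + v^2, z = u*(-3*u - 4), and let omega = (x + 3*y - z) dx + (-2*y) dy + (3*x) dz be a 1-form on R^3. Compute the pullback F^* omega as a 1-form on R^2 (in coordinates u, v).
F^* omega = (2*u*(-4*u^2 - 2*u + v^2)) du + (4*v*(-u^2 - v^2)) dv

Using F^*(f dg) = (f ∘ F) d(g ∘ F), substitute each coordinate x_i by F_i(u, v) in f_i, and replace dx_i by d F_i = (∂F_i/∂u) du + (∂F_i/∂v) dv.
  For the x component: f_1(F) = 7*u^2 + 4*u + 3*v^2; d F_1 = (2*u) du + (0) dv
  For the y component: f_2(F) = -2*u^2 - 2*v^2; d F_2 = (2*u) du + (2*v) dv
  For the z component: f_3(F) = 3*u^2; d F_3 = (-6*u - 4) du + (0) dv
Combining and collecting du, dv coefficients:
  coeff of du: 2*u*(-4*u^2 - 2*u + v^2)
  coeff of dv: 4*v*(-u^2 - v^2)
F^* omega = (2*u*(-4*u^2 - 2*u + v^2)) du + (4*v*(-u^2 - v^2)) dv.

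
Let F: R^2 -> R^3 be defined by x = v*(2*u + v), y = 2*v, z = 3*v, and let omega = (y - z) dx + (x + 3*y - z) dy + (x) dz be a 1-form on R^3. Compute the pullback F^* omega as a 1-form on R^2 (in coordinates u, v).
F^* omega = (-2*v^2) du + (v*(8*u + 3*v + 6)) dv

Using F^*(f dg) = (f ∘ F) d(g ∘ F), substitute each coordinate x_i by F_i(u, v) in f_i, and replace dx_i by d F_i = (∂F_i/∂u) du + (∂F_i/∂v) dv.
  For the x component: f_1(F) = -v; d F_1 = (2*v) du + (2*u + 2*v) dv
  For the y component: f_2(F) = v*(2*u + v + 3); d F_2 = (0) du + (2) dv
  For the z component: f_3(F) = v*(2*u + v); d F_3 = (0) du + (3) dv
Combining and collecting du, dv coefficients:
  coeff of du: -2*v^2
  coeff of dv: v*(8*u + 3*v + 6)
F^* omega = (-2*v^2) du + (v*(8*u + 3*v + 6)) dv.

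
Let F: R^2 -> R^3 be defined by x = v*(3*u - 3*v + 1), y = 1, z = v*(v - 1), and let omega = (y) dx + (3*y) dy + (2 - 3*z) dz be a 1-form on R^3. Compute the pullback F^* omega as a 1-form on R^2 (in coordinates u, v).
F^* omega = (3*v) du + (3*u - 6*v^3 + 9*v^2 - 5*v - 1) dv

Using F^*(f dg) = (f ∘ F) d(g ∘ F), substitute each coordinate x_i by F_i(u, v) in f_i, and replace dx_i by d F_i = (∂F_i/∂u) du + (∂F_i/∂v) dv.
  For the x component: f_1(F) = 1; d F_1 = (3*v) du + (3*u - 6*v + 1) dv
  For the y component: f_2(F) = 3; d F_2 = (0) du + (0) dv
  For the z component: f_3(F) = -3*v^2 + 3*v + 2; d F_3 = (0) du + (2*v - 1) dv
Combining and collecting du, dv coefficients:
  coeff of du: 3*v
  coeff of dv: 3*u - 6*v^3 + 9*v^2 - 5*v - 1
F^* omega = (3*v) du + (3*u - 6*v^3 + 9*v^2 - 5*v - 1) dv.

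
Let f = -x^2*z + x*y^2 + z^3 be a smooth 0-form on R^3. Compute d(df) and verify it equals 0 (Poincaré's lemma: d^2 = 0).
d(df) = 0

Step 1: df = sum_i (∂f/∂x_i) dx_i = (-2*x*z + y^2) dx + (2*x*y) dy + (-x^2 + 3*z^2) dz.
Step 2: Apply d again. Using the 1-form formula, the coefficient of dx ∧ dy in d(df) is ∂^2 f/∂x ∂y - ∂^2 f/∂y ∂x = (2*y) - (2*y) = 0 (equality of mixed partials for smooth f).
Similarly for dx ∧ dz and dy ∧ dz — all coefficients vanish. So d(df) = 0.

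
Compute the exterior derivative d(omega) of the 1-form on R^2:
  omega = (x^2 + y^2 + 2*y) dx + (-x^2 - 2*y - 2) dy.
d(omega) = (-2*x - 2*y - 2) dx ∧ dy

For a 1-form omega = sum_i f_i dx_i, the exterior derivative is
  d(omega) = sum_{i < j} (∂f_j/∂x_i - ∂f_i/∂x_j) dx_i ∧ dx_j.
  coefficient of dx ∧ dy: ∂f_2/∂x - ∂f_1/∂y = ∂(-x^2 - 2*y - 2)/∂x - ∂(x^2 + y^2 + 2*y)/∂y = -2*x - 2*y - 2
Assembling: d(omega) = (-2*x - 2*y - 2) dx ∧ dy.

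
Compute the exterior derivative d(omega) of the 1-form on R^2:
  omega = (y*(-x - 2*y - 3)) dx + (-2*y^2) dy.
d(omega) = (x + 4*y + 3) dx ∧ dy

For a 1-form omega = sum_i f_i dx_i, the exterior derivative is
  d(omega) = sum_{i < j} (∂f_j/∂x_i - ∂f_i/∂x_j) dx_i ∧ dx_j.
  coefficient of dx ∧ dy: ∂f_2/∂x - ∂f_1/∂y = ∂(-2*y^2)/∂x - ∂(y*(-x - 2*y - 3))/∂y = x + 4*y + 3
Assembling: d(omega) = (x + 4*y + 3) dx ∧ dy.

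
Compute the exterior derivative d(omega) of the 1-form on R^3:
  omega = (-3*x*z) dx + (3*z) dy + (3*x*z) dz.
d(omega) = (3*x + 3*z) dx ∧ dz + (-3) dy ∧ dz

For a 1-form omega = sum_i f_i dx_i, the exterior derivative is
  d(omega) = sum_{i < j} (∂f_j/∂x_i - ∂f_i/∂x_j) dx_i ∧ dx_j.
  coefficient of dx ∧ dz: ∂f_3/∂x - ∂f_1/∂z = ∂(3*x*z)/∂x - ∂(-3*x*z)/∂z = 3*x + 3*z
  coefficient of dy ∧ dz: ∂f_3/∂y - ∂f_2/∂z = ∂(3*x*z)/∂y - ∂(3*z)/∂z = -3
Assembling: d(omega) = (3*x + 3*z) dx ∧ dz + (-3) dy ∧ dz.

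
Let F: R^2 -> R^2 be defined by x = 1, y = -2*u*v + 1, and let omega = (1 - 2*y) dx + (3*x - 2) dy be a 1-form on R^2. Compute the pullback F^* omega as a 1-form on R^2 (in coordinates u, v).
F^* omega = (-2*v) du + (-2*u) dv

Using F^*(f dg) = (f ∘ F) d(g ∘ F), substitute each coordinate x_i by F_i(u, v) in f_i, and replace dx_i by d F_i = (∂F_i/∂u) du + (∂F_i/∂v) dv.
  For the x component: f_1(F) = 4*u*v - 1; d F_1 = (0) du + (0) dv
  For the y component: f_2(F) = 1; d F_2 = (-2*v) du + (-2*u) dv
Combining and collecting du, dv coefficients:
  coeff of du: -2*v
  coeff of dv: -2*u
F^* omega = (-2*v) du + (-2*u) dv.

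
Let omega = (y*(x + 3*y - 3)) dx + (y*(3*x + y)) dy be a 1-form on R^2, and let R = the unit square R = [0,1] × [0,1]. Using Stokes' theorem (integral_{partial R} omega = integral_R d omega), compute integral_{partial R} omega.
integral_(partial R) omega = 1

Stokes: integral_partial_R omega = integral_R d omega with d omega = (∂Q/∂x - ∂P/∂y) dx ∧ dy.
  ∂Q/∂x = 3*y
  ∂P/∂y = x + 6*y - 3
  integrand = ∂Q/∂x - ∂P/∂y = -x - 3*y + 3.
Integrating over R: integral_0^1 integral_0^1 (-x - 3*y + 3) dx dy = 1.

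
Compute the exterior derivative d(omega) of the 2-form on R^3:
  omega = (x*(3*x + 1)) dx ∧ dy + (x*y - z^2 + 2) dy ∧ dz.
d(omega) = (y) dx ∧ dy ∧ dz

For a 2-form omega = sum_{i<j} g_{ij} dx_i ∧ dx_j, the exterior derivative is
  d(omega) = sum_{i<j} d(g_{ij}) ∧ dx_i ∧ dx_j = sum_{i<j, k} (∂g_{ij}/∂x_k) dx_k ∧ dx_i ∧ dx_j.
Expand each term, using dx_k ∧ dx_i ∧ dx_j = sgn(permutation) dx_{(a)} ∧ dx_{(b)} ∧ dx_{(c)} with (a < b < c) sorted:
  d(x*y - z^2 + 2) includes (∂/∂x)(x*y - z^2 + 2) dx = (y) dx, which multiplied by dy ∧ dz gives (y) dx ∧ dy ∧ dz
Collecting like 3-forms: d(omega) = (y) dx ∧ dy ∧ dz.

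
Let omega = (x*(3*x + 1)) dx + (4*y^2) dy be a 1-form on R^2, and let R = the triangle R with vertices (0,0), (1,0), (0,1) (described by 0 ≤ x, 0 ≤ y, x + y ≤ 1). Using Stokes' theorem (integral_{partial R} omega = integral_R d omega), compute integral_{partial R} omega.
integral_(partial R) omega = 0

Stokes: integral_partial_R omega = integral_R d omega with d omega = (∂Q/∂x - ∂P/∂y) dx ∧ dy.
  ∂Q/∂x = 0
  ∂P/∂y = 0
  integrand = ∂Q/∂x - ∂P/∂y = 0.
Integrating over R: integral_0^1 integral_0^{1-x} (0) dy dx = 0.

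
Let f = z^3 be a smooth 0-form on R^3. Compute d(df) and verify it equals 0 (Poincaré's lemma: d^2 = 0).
d(df) = 0

Step 1: df = sum_i (∂f/∂x_i) dx_i = (0) dx + (0) dy + (3*z^2) dz.
Step 2: Apply d again. Using the 1-form formula, the coefficient of dx ∧ dy in d(df) is ∂^2 f/∂x ∂y - ∂^2 f/∂y ∂x = (0) - (0) = 0 (equality of mixed partials for smooth f).
Similarly for dx ∧ dz and dy ∧ dz — all coefficients vanish. So d(df) = 0.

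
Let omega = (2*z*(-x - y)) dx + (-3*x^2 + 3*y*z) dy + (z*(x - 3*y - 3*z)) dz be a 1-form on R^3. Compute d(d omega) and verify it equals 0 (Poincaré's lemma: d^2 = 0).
d(d omega) = 0

Step 1: d omega = sum_{i<j} (∂f_j/∂x_i - ∂f_i/∂x_j) dx_i ∧ dx_j:
  coeff of dx ∧ dy: -6*x + 2*z
  coeff of dx ∧ dz: 2*x + 2*y + z
  coeff of dy ∧ dz: -3*y - 3*z
Step 2: Apply d again to each 2-form coefficient. The only possible 3-form in R^3 is dx ∧ dy ∧ dz, with coefficient
  ∂(coeff of dy∧dz)/∂x - ∂(coeff of dx∧dz)/∂y + ∂(coeff of dx∧dy)/∂z
  = ∂/∂x (-3*y - 3*z) - ∂/∂y (2*x + 2*y + z) + ∂/∂z (-6*x + 2*z).
Each of these terms simplifies to sums of mixed partials that cancel in pairs. The result is 0 (by equality of mixed partials for smooth functions — Schwarz / Clairaut).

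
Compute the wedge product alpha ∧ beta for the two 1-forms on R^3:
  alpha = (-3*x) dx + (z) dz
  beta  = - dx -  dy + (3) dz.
alpha ∧ beta = (3*x) dx ∧ dy + (-9*x + z) dx ∧ dz + (z) dy ∧ dz

Distribute the wedge, using dx_i ∧ dx_j = -dx_j ∧ dx_i and dx_i ∧ dx_i = 0. For each pair (i, j) with i < j, the coefficient of dx_i ∧ dx_j in alpha ∧ beta is (alpha_i * beta_j - alpha_j * beta_i). Collecting: alpha ∧ beta = (3*x) dx ∧ dy + (-9*x + z) dx ∧ dz + (z) dy ∧ dz.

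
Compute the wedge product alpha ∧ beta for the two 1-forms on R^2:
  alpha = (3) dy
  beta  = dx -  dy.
alpha ∧ beta = (-3) dx ∧ dy

Distribute the wedge, using dx_i ∧ dx_j = -dx_j ∧ dx_i and dx_i ∧ dx_i = 0. For each pair (i, j) with i < j, the coefficient of dx_i ∧ dx_j in alpha ∧ beta is (alpha_i * beta_j - alpha_j * beta_i). Collecting: alpha ∧ beta = (-3) dx ∧ dy.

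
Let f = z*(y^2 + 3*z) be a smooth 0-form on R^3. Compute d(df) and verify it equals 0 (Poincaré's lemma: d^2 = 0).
d(df) = 0

Step 1: df = sum_i (∂f/∂x_i) dx_i = (0) dx + (2*y*z) dy + (y^2 + 6*z) dz.
Step 2: Apply d again. Using the 1-form formula, the coefficient of dx ∧ dy in d(df) is ∂^2 f/∂x ∂y - ∂^2 f/∂y ∂x = (0) - (0) = 0 (equality of mixed partials for smooth f).
Similarly for dx ∧ dz and dy ∧ dz — all coefficients vanish. So d(df) = 0.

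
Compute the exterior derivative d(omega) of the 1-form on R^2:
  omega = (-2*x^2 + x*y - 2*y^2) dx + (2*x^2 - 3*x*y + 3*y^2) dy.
d(omega) = (3*x + y) dx ∧ dy

For a 1-form omega = sum_i f_i dx_i, the exterior derivative is
  d(omega) = sum_{i < j} (∂f_j/∂x_i - ∂f_i/∂x_j) dx_i ∧ dx_j.
  coefficient of dx ∧ dy: ∂f_2/∂x - ∂f_1/∂y = ∂(2*x^2 - 3*x*y + 3*y^2)/∂x - ∂(-2*x^2 + x*y - 2*y^2)/∂y = 3*x + y
Assembling: d(omega) = (3*x + y) dx ∧ dy.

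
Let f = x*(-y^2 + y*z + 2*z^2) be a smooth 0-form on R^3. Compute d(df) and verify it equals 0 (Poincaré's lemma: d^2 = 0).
d(df) = 0

Step 1: df = sum_i (∂f/∂x_i) dx_i = (-y^2 + y*z + 2*z^2) dx + (x*(-2*y + z)) dy + (x*(y + 4*z)) dz.
Step 2: Apply d again. Using the 1-form formula, the coefficient of dx ∧ dy in d(df) is ∂^2 f/∂x ∂y - ∂^2 f/∂y ∂x = (-2*y + z) - (-2*y + z) = 0 (equality of mixed partials for smooth f).
Similarly for dx ∧ dz and dy ∧ dz — all coefficients vanish. So d(df) = 0.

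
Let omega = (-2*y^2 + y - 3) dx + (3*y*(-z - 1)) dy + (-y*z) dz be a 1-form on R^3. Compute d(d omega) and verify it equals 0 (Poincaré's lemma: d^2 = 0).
d(d omega) = 0

Step 1: d omega = sum_{i<j} (∂f_j/∂x_i - ∂f_i/∂x_j) dx_i ∧ dx_j:
  coeff of dx ∧ dy: 4*y - 1
  coeff of dx ∧ dz: 0
  coeff of dy ∧ dz: 3*y - z
Step 2: Apply d again to each 2-form coefficient. The only possible 3-form in R^3 is dx ∧ dy ∧ dz, with coefficient
  ∂(coeff of dy∧dz)/∂x - ∂(coeff of dx∧dz)/∂y + ∂(coeff of dx∧dy)/∂z
  = ∂/∂x (3*y - z) - ∂/∂y (0) + ∂/∂z (4*y - 1).
Each of these terms simplifies to sums of mixed partials that cancel in pairs. The result is 0 (by equality of mixed partials for smooth functions — Schwarz / Clairaut).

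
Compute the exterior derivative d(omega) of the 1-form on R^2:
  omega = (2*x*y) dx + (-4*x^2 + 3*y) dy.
d(omega) = (-10*x) dx ∧ dy

For a 1-form omega = sum_i f_i dx_i, the exterior derivative is
  d(omega) = sum_{i < j} (∂f_j/∂x_i - ∂f_i/∂x_j) dx_i ∧ dx_j.
  coefficient of dx ∧ dy: ∂f_2/∂x - ∂f_1/∂y = ∂(-4*x^2 + 3*y)/∂x - ∂(2*x*y)/∂y = -10*x
Assembling: d(omega) = (-10*x) dx ∧ dy.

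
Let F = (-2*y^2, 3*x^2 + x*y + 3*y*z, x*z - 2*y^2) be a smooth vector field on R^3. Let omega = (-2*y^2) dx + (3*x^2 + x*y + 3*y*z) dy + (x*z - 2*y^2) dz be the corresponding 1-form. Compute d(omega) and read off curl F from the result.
d(omega) = (-7*y) dy ∧ dz + (-z) dz ∧ dx + (6*x + 5*y) dx ∧ dy; curl F = (-7*y, -z, 6*x + 5*y)

d omega = sum_{i<j} (∂f_j/∂x_i - ∂f_i/∂x_j) dx_i ∧ dx_j. Under the identification (dy ∧ dz, dz ∧ dx, dx ∧ dy) ↔ (e_x, e_y, e_z), the coefficients are exactly the components of curl F. Compute:
  ∂R/∂y - ∂Q/∂z = (-4*y) - (3*y) = -7*y
  ∂P/∂z - ∂R/∂x = (0) - (z) = -z
  ∂Q/∂x - ∂P/∂y = (6*x + y) - (-4*y) = 6*x + 5*y.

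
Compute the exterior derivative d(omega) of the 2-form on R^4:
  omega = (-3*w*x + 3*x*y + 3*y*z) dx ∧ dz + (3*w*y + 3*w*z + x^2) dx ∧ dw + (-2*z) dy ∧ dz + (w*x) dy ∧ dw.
d(omega) = (-3*x - 3*z) dx ∧ dy ∧ dz + (-3*w - 3*x) dx ∧ dz ∧ dw + (-2*w) dx ∧ dy ∧ dw

For a 2-form omega = sum_{i<j} g_{ij} dx_i ∧ dx_j, the exterior derivative is
  d(omega) = sum_{i<j} d(g_{ij}) ∧ dx_i ∧ dx_j = sum_{i<j, k} (∂g_{ij}/∂x_k) dx_k ∧ dx_i ∧ dx_j.
Expand each term, using dx_k ∧ dx_i ∧ dx_j = sgn(permutation) dx_{(a)} ∧ dx_{(b)} ∧ dx_{(c)} with (a < b < c) sorted:
  d(-3*w*x + 3*x*y + 3*y*z) includes (∂/∂y)(-3*w*x + 3*x*y + 3*y*z) dy = (3*x + 3*z) dy, which multiplied by dx ∧ dz gives (-3*x - 3*z) dx ∧ dy ∧ dz
  d(-3*w*x + 3*x*y + 3*y*z) includes (∂/∂w)(-3*w*x + 3*x*y + 3*y*z) dw = (-3*x) dw, which multiplied by dx ∧ dz gives (-3*x) dx ∧ dz ∧ dw
  d(3*w*y + 3*w*z + x^2) includes (∂/∂y)(3*w*y + 3*w*z + x^2) dy = (3*w) dy, which multiplied by dx ∧ dw gives (-3*w) dx ∧ dy ∧ dw
  d(3*w*y + 3*w*z + x^2) includes (∂/∂z)(3*w*y + 3*w*z + x^2) dz = (3*w) dz, which multiplied by dx ∧ dw gives (-3*w) dx ∧ dz ∧ dw
  d(w*x) includes (∂/∂x)(w*x) dx = (w) dx, which multiplied by dy ∧ dw gives (w) dx ∧ dy ∧ dw
Collecting like 3-forms: d(omega) = (-3*x - 3*z) dx ∧ dy ∧ dz + (-3*w - 3*x) dx ∧ dz ∧ dw + (-2*w) dx ∧ dy ∧ dw.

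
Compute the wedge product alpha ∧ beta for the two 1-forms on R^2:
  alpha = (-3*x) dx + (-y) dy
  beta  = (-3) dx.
alpha ∧ beta = (-3*y) dx ∧ dy

Distribute the wedge, using dx_i ∧ dx_j = -dx_j ∧ dx_i and dx_i ∧ dx_i = 0. For each pair (i, j) with i < j, the coefficient of dx_i ∧ dx_j in alpha ∧ beta is (alpha_i * beta_j - alpha_j * beta_i). Collecting: alpha ∧ beta = (-3*y) dx ∧ dy.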